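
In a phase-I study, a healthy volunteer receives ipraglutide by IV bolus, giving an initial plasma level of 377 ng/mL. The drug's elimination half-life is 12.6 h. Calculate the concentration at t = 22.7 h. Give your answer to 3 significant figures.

k = ln 2 / 12.6 = 0.05501 h⁻¹
22.7 h is 1.802 half-lives, so C = 377 × (1/2)^1.802 = 377 × 0.2869 ≈ 108 ng/mL

108 ng/mL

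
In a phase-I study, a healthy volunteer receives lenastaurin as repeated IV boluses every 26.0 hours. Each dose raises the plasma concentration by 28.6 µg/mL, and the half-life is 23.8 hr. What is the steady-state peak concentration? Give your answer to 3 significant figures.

53.9 µg/mL

k = ln 2 / 23.8 = 0.02912 hr⁻¹
Fraction remaining after one interval: e^(−kτ) = e^(−0.02912 × 26.0) = 0.4690
R = 1 / (1 − 0.4690) = 1.883
Css,max = 28.6 × 1.883 ≈ 53.9 µg/mL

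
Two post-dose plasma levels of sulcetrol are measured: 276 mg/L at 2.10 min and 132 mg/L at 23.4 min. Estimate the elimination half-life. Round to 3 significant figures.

k = ln(C₁/C₂) / (t₂ − t₁) = ln(276/132) / (23.4 − 2.10)
  = 0.7376 / 21.30 = 0.03463 min⁻¹
t½ = ln 2 / k = ln 2 / 0.03463 ≈ 20.0 minutes

20.0 minutes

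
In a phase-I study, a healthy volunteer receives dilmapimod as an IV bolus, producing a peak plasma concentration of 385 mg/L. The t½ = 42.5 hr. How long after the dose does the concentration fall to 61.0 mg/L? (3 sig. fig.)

113 hours

k = ln 2 / 42.5 = 0.01631 hr⁻¹
C(t) = C₀ e^(−kt)  ⇒  t = ln(C₀/C) / k
t = ln(385/61.0) / 0.01631 = 1.842 / 0.01631 ≈ 113 hours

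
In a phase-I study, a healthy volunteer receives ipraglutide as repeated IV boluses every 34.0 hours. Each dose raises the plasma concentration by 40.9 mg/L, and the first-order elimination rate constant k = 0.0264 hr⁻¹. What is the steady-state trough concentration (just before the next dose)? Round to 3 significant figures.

Fraction remaining after one interval: e^(−kτ) = e^(−0.02640 × 34.0) = 0.4075
R = 1 / (1 − 0.4075) = 1.688
Css,max = 40.9 × 1.688 = 69.03 mg/L
Css,min = Css,max × e^(−kτ) = 69.03 × 0.4075 ≈ 28.1 mg/L

28.1 mg/L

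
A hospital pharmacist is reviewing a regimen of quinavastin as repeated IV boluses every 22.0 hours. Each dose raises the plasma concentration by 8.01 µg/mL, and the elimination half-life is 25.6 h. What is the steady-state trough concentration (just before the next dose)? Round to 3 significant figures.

k = ln 2 / 25.6 = 0.02708 h⁻¹
Fraction remaining after one interval: e^(−kτ) = e^(−0.02708 × 22.0) = 0.5512
R = 1 / (1 − 0.5512) = 2.228
Css,max = 8.01 × 2.228 = 17.85 µg/mL
Css,min = Css,max × e^(−kτ) = 17.85 × 0.5512 ≈ 9.84 µg/mL

9.84 µg/mL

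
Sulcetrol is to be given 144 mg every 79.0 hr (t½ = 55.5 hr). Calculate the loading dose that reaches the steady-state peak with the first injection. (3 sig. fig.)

k = ln 2 / 55.5 = 0.01249 hr⁻¹
Accumulation ratio R = 1 / (1 − e^(−kτ)) = 1 / (1 − e^(−0.01249×79.0)) = 1 / (1 − 0.3728) = 1.594
Loading dose = maintenance dose × R = 144 × 1.594 ≈ 230 mg

230 mg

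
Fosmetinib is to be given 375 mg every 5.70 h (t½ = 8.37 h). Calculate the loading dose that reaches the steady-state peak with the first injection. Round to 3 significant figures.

k = ln 2 / 8.37 = 0.08281 h⁻¹
Accumulation ratio R = 1 / (1 − e^(−kτ)) = 1 / (1 − e^(−0.08281×5.70)) = 1 / (1 − 0.6237) = 2.658
Loading dose = maintenance dose × R = 375 × 2.658 ≈ 997 mg

997 mg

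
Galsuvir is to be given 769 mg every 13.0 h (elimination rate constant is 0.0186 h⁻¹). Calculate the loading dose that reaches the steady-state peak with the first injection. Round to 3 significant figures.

Accumulation ratio R = 1 / (1 − e^(−kτ)) = 1 / (1 − e^(−0.01860×13.0)) = 1 / (1 − 0.7852) = 4.656
Loading dose = maintenance dose × R = 769 × 4.656 ≈ 3580 mg

3580 mg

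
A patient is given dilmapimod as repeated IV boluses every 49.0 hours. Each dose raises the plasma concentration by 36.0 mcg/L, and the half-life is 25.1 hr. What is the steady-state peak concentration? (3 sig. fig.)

k = ln 2 / 25.1 = 0.02762 hr⁻¹
Fraction remaining after one interval: e^(−kτ) = e^(−0.02762 × 49.0) = 0.2584
R = 1 / (1 − 0.2584) = 1.348
Css,max = 36.0 × 1.348 ≈ 48.5 mcg/L

48.5 mcg/L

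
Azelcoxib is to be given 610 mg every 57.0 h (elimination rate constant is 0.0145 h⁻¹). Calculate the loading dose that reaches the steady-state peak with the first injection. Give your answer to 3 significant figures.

1080 mg

Accumulation ratio R = 1 / (1 − e^(−kτ)) = 1 / (1 − e^(−0.01450×57.0)) = 1 / (1 − 0.4376) = 1.778
Loading dose = maintenance dose × R = 610 × 1.778 ≈ 1080 mg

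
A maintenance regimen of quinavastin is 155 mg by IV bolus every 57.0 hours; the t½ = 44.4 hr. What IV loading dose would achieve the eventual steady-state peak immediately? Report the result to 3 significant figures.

263 mg

k = ln 2 / 44.4 = 0.01561 hr⁻¹
Accumulation ratio R = 1 / (1 − e^(−kτ)) = 1 / (1 − e^(−0.01561×57.0)) = 1 / (1 − 0.4107) = 1.697
Loading dose = maintenance dose × R = 155 × 1.697 ≈ 263 mg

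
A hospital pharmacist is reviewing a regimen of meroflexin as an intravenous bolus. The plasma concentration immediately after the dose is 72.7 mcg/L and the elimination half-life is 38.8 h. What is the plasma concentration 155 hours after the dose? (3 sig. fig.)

k = ln 2 / 38.8 = 0.01786 h⁻¹
155 h is 3.995 half-lives, so C = 72.7 × (1/2)^3.995 = 72.7 × 0.06272 ≈ 4.56 mcg/L

4.56 mcg/L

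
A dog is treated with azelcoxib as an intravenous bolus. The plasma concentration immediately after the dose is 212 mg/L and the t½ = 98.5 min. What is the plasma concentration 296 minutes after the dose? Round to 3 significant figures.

26.4 mg/L

k = ln 2 / 98.5 = 0.007037 min⁻¹
C(t) = C₀ e^(−kt) = 212 × e^(−0.007037 × 296) = 212 × e^(−2.083) = 212 × 0.1246 ≈ 26.4 mg/L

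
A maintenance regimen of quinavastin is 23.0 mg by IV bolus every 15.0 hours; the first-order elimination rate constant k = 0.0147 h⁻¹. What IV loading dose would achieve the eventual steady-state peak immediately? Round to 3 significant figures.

116 mg

Accumulation ratio R = 1 / (1 − e^(−kτ)) = 1 / (1 − e^(−0.01470×15.0)) = 1 / (1 − 0.8021) = 5.054
Loading dose = maintenance dose × R = 23.0 × 5.054 ≈ 116 mg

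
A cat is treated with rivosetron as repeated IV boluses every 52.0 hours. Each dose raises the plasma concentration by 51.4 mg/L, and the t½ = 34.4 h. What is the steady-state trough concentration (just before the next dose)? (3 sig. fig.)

k = ln 2 / 34.4 = 0.02015 h⁻¹
Fraction remaining after one interval: e^(−kτ) = e^(−0.02015 × 52.0) = 0.3507
R = 1 / (1 − 0.3507) = 1.540
Css,max = 51.4 × 1.540 = 79.16 mg/L
Css,min = Css,max × e^(−kτ) = 79.16 × 0.3507 ≈ 27.8 mg/L

27.8 mg/L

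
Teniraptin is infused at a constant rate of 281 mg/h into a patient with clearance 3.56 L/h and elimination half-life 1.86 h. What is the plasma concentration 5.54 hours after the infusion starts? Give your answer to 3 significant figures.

Css = rate / CL = 281 / 3.56 = 78.93 mg/L
k = ln 2 / 1.86 = 0.3727 h⁻¹
C(t) = Css (1 − e^(−kt)) = 78.93 × (1 − e^(−2.065)) = 78.93 × 0.8731 ≈ 68.9 mg/L

68.9 mg/L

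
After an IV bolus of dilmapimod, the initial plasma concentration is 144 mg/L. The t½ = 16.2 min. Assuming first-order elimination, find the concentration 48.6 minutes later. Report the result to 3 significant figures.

k = ln 2 / 16.2 = 0.04279 min⁻¹
C(t) = C₀ e^(−kt) = 144 × e^(−0.04279 × 48.6) = 144 × e^(−2.079) = 144 × 0.1250 ≈ 18.0 mg/L

18.0 mg/L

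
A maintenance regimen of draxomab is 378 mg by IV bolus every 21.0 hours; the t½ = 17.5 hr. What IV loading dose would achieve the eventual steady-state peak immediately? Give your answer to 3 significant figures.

669 mg

k = ln 2 / 17.5 = 0.03961 hr⁻¹
Accumulation ratio R = 1 / (1 − e^(−kτ)) = 1 / (1 − e^(−0.03961×21.0)) = 1 / (1 − 0.4353) = 1.771
Loading dose = maintenance dose × R = 378 × 1.771 ≈ 669 mg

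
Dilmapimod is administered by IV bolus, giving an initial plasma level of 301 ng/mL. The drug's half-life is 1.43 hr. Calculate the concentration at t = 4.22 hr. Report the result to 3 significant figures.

k = ln 2 / 1.43 = 0.4847 hr⁻¹
C(t) = C₀ e^(−kt) = 301 × e^(−0.4847 × 4.22) = 301 × e^(−2.046) = 301 × 0.1293 ≈ 38.9 ng/mL

38.9 ng/mL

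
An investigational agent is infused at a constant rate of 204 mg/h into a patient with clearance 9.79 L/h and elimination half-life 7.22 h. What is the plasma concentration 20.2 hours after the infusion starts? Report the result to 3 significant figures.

Css = rate / CL = 204 / 9.79 = 20.84 µg/mL
k = ln 2 / 7.22 = 0.09600 h⁻¹
C(t) = Css (1 − e^(−kt)) = 20.84 × (1 − e^(−1.939)) = 20.84 × 0.8562 ≈ 17.8 µg/mL

17.8 µg/mL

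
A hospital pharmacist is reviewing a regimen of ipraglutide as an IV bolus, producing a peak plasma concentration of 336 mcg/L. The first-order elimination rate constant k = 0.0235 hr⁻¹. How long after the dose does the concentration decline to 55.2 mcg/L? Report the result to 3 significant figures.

76.9 hours

C(t) = C₀ e^(−kt)  ⇒  t = ln(C₀/C) / k
t = ln(336/55.2) / 0.02350 = 1.806 / 0.02350 ≈ 76.9 hours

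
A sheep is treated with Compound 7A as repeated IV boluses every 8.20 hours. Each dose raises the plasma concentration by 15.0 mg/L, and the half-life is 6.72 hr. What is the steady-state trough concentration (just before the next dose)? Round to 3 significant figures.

k = ln 2 / 6.72 = 0.1031 hr⁻¹
Fraction remaining after one interval: e^(−kτ) = e^(−0.1031 × 8.20) = 0.4292
R = 1 / (1 − 0.4292) = 1.752
Css,max = 15.0 × 1.752 = 26.28 mg/L
Css,min = Css,max × e^(−kτ) = 26.28 × 0.4292 ≈ 11.3 mg/L

11.3 mg/L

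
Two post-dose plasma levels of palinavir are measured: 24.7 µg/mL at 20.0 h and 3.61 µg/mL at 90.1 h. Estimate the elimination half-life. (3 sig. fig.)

k = ln(C₁/C₂) / (t₂ − t₁) = ln(24.7/3.61) / (90.1 − 20.0)
  = 1.923 / 70.10 = 0.02743 h⁻¹
t½ = ln 2 / k = ln 2 / 0.02743 ≈ 25.3 hours

25.3 hours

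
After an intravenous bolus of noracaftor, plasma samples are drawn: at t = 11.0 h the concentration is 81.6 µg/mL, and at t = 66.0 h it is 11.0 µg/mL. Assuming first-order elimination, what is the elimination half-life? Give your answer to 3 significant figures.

k = ln(C₁/C₂) / (t₂ − t₁) = ln(81.6/11.0) / (66.0 − 11.0)
  = 2.004 / 55.00 = 0.03644 h⁻¹
t½ = ln 2 / k = ln 2 / 0.03644 ≈ 19.0 hours

19.0 hours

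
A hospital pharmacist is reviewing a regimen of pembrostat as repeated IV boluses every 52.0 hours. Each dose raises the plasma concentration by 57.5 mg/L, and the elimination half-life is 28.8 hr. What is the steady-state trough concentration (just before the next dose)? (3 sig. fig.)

23.0 mg/L

k = ln 2 / 28.8 = 0.02407 hr⁻¹
Fraction remaining after one interval: e^(−kτ) = e^(−0.02407 × 52.0) = 0.2861
R = 1 / (1 − 0.2861) = 1.401
Css,max = 57.5 × 1.401 = 80.54 mg/L
Css,min = Css,max × e^(−kτ) = 80.54 × 0.2861 ≈ 23.0 mg/L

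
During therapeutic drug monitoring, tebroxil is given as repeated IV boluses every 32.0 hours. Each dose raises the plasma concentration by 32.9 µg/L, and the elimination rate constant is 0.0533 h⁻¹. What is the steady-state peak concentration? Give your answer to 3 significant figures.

40.2 µg/L

Fraction remaining after one interval: e^(−kτ) = e^(−0.05330 × 32.0) = 0.1817
R = 1 / (1 − 0.1817) = 1.222
Css,max = 32.9 × 1.222 ≈ 40.2 µg/L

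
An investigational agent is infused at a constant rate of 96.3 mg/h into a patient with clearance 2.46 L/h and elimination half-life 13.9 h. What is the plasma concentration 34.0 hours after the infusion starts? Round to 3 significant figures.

Css = rate / CL = 96.3 / 2.46 = 39.15 µg/mL
k = ln 2 / 13.9 = 0.04987 h⁻¹
C(t) = Css (1 − e^(−kt)) = 39.15 × (1 − e^(−1.695)) = 39.15 × 0.8165 ≈ 32.0 µg/mL

32.0 µg/mL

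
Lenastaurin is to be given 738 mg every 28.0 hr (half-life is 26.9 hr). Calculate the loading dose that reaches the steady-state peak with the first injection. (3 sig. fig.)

1440 mg

k = ln 2 / 26.9 = 0.02577 hr⁻¹
Accumulation ratio R = 1 / (1 − e^(−kτ)) = 1 / (1 − e^(−0.02577×28.0)) = 1 / (1 − 0.4860) = 1.946
Loading dose = maintenance dose × R = 738 × 1.946 ≈ 1440 mg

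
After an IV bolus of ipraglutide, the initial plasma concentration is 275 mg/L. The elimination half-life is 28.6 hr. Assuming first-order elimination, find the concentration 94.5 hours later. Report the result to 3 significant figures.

k = ln 2 / 28.6 = 0.02424 hr⁻¹
C(t) = C₀ e^(−kt) = 275 × e^(−0.02424 × 94.5) = 275 × e^(−2.290) = 275 × 0.1012 ≈ 27.8 mg/L

27.8 mg/L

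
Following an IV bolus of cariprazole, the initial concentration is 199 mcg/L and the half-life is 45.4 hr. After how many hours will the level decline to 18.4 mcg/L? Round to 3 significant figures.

156 hours

k = ln 2 / 45.4 = 0.01527 hr⁻¹
C(t) = C₀ e^(−kt)  ⇒  t = ln(C₀/C) / k
t = ln(199/18.4) / 0.01527 = 2.381 / 0.01527 ≈ 156 hours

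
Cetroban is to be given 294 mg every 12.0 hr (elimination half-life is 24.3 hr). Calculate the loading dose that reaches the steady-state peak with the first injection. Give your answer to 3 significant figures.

k = ln 2 / 24.3 = 0.02852 hr⁻¹
Accumulation ratio R = 1 / (1 − e^(−kτ)) = 1 / (1 − e^(−0.02852×12.0)) = 1 / (1 − 0.7101) = 3.450
Loading dose = maintenance dose × R = 294 × 3.450 ≈ 1010 mg

1010 mg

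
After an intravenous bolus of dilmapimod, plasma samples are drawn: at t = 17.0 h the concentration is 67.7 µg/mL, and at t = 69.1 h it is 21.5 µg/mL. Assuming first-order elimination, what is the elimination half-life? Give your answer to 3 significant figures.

31.5 hours

k = ln(C₁/C₂) / (t₂ − t₁) = ln(67.7/21.5) / (69.1 − 17.0)
  = 1.147 / 52.10 = 0.02202 h⁻¹
t½ = ln 2 / k = ln 2 / 0.02202 ≈ 31.5 hours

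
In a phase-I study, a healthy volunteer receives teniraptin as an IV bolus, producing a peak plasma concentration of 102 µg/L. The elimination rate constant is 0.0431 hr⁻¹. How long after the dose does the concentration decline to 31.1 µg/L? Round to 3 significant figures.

C(t) = C₀ e^(−kt)  ⇒  t = ln(C₀/C) / k
t = ln(102/31.1) / 0.04310 = 1.188 / 0.04310 ≈ 27.6 hours

27.6 hours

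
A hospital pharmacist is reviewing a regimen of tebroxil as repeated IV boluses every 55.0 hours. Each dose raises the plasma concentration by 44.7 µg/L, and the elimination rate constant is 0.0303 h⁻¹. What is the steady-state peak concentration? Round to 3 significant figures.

55.1 µg/L

Fraction remaining after one interval: e^(−kτ) = e^(−0.03030 × 55.0) = 0.1889
R = 1 / (1 − 0.1889) = 1.233
Css,max = 44.7 × 1.233 ≈ 55.1 µg/L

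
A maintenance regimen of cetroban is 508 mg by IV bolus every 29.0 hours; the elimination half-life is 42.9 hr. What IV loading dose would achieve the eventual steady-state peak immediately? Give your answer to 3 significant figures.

1360 mg

k = ln 2 / 42.9 = 0.01616 hr⁻¹
Accumulation ratio R = 1 / (1 − e^(−kτ)) = 1 / (1 − e^(−0.01616×29.0)) = 1 / (1 − 0.6259) = 2.673
Loading dose = maintenance dose × R = 508 × 2.673 ≈ 1360 mg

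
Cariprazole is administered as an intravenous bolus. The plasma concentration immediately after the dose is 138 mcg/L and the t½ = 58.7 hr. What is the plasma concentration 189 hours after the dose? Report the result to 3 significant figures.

14.8 mcg/L

k = ln 2 / 58.7 = 0.01181 hr⁻¹
C(t) = C₀ e^(−kt) = 138 × e^(−0.01181 × 189) = 138 × e^(−2.232) = 138 × 0.1073 ≈ 14.8 mcg/L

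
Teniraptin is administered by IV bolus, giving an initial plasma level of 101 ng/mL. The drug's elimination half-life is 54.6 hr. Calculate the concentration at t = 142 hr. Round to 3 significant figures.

16.7 ng/mL

k = ln 2 / 54.6 = 0.01270 hr⁻¹
142 hr is 2.601 half-lives, so C = 101 × (1/2)^2.601 = 101 × 0.1649 ≈ 16.7 ng/mL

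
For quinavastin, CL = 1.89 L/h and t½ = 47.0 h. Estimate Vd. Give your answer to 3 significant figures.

128 L

k = ln 2 / t½ = ln 2 / 47.0 = 0.01475 h⁻¹
V = CL / k = 1.89 / 0.01475 ≈ 128 L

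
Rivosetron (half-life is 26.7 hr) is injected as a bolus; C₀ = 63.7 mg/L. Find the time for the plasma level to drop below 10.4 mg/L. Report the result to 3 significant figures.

k = ln 2 / 26.7 = 0.02596 hr⁻¹
C(t) = C₀ e^(−kt)  ⇒  t = ln(C₀/C) / k
t = ln(63.7/10.4) / 0.02596 = 1.812 / 0.02596 ≈ 69.8 hours

69.8 hours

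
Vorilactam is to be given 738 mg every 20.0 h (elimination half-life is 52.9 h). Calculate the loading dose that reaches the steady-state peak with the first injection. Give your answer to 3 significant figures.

k = ln 2 / 52.9 = 0.01310 h⁻¹
Accumulation ratio R = 1 / (1 − e^(−kτ)) = 1 / (1 − e^(−0.01310×20.0)) = 1 / (1 − 0.7695) = 4.338
Loading dose = maintenance dose × R = 738 × 4.338 ≈ 3200 mg

3200 mg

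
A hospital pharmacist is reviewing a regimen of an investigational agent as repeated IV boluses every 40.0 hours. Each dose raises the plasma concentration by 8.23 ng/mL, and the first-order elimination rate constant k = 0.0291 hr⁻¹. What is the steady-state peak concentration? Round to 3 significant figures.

Fraction remaining after one interval: e^(−kτ) = e^(−0.02910 × 40.0) = 0.3122
R = 1 / (1 − 0.3122) = 1.454
Css,max = 8.23 × 1.454 ≈ 12.0 ng/mL

12.0 ng/mL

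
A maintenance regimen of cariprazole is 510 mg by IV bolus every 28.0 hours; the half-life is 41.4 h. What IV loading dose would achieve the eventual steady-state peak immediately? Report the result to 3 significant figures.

k = ln 2 / 41.4 = 0.01674 h⁻¹
Accumulation ratio R = 1 / (1 − e^(−kτ)) = 1 / (1 − e^(−0.01674×28.0)) = 1 / (1 − 0.6258) = 2.672
Loading dose = maintenance dose × R = 510 × 2.672 ≈ 1360 mg

1360 mg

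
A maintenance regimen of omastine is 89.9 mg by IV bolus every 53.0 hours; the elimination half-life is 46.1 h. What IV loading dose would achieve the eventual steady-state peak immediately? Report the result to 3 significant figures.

k = ln 2 / 46.1 = 0.01504 h⁻¹
Accumulation ratio R = 1 / (1 − e^(−kτ)) = 1 / (1 − e^(−0.01504×53.0)) = 1 / (1 − 0.4507) = 1.821
Loading dose = maintenance dose × R = 89.9 × 1.821 ≈ 164 mg

164 mg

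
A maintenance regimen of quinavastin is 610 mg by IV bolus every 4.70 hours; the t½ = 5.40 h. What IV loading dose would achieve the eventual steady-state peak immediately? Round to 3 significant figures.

1350 mg

k = ln 2 / 5.40 = 0.1284 h⁻¹
Accumulation ratio R = 1 / (1 − e^(−kτ)) = 1 / (1 − e^(−0.1284×4.70)) = 1 / (1 − 0.5470) = 2.208
Loading dose = maintenance dose × R = 610 × 2.208 ≈ 1350 mg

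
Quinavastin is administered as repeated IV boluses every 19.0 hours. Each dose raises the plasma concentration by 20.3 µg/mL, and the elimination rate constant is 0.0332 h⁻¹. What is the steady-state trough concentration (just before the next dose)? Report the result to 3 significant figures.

Fraction remaining after one interval: e^(−kτ) = e^(−0.03320 × 19.0) = 0.5322
R = 1 / (1 − 0.5322) = 2.138
Css,max = 20.3 × 2.138 = 43.39 µg/mL
Css,min = Css,max × e^(−kτ) = 43.39 × 0.5322 ≈ 23.1 µg/mL

23.1 µg/mL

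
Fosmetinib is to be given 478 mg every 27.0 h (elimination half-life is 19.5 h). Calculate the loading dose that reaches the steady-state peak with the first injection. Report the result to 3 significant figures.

k = ln 2 / 19.5 = 0.03555 h⁻¹
Accumulation ratio R = 1 / (1 − e^(−kτ)) = 1 / (1 − e^(−0.03555×27.0)) = 1 / (1 − 0.3830) = 1.621
Loading dose = maintenance dose × R = 478 × 1.621 ≈ 775 mg

775 mg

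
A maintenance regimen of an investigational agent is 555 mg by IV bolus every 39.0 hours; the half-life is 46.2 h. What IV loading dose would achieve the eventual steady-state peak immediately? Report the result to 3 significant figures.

1250 mg

k = ln 2 / 46.2 = 0.01500 h⁻¹
Accumulation ratio R = 1 / (1 − e^(−kτ)) = 1 / (1 − e^(−0.01500×39.0)) = 1 / (1 − 0.5570) = 2.258
Loading dose = maintenance dose × R = 555 × 2.258 ≈ 1250 mg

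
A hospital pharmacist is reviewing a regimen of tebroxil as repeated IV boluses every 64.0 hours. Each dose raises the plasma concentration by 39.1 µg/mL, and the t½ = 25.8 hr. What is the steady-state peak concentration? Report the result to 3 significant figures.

k = ln 2 / 25.8 = 0.02687 hr⁻¹
Fraction remaining after one interval: e^(−kτ) = e^(−0.02687 × 64.0) = 0.1792
R = 1 / (1 − 0.1792) = 1.218
Css,max = 39.1 × 1.218 ≈ 47.6 µg/mL

47.6 µg/mL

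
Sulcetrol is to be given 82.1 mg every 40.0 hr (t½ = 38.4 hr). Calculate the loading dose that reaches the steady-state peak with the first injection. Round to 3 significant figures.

k = ln 2 / 38.4 = 0.01805 hr⁻¹
Accumulation ratio R = 1 / (1 − e^(−kτ)) = 1 / (1 − e^(−0.01805×40.0)) = 1 / (1 − 0.4858) = 1.945
Loading dose = maintenance dose × R = 82.1 × 1.945 ≈ 160 mg

160 mg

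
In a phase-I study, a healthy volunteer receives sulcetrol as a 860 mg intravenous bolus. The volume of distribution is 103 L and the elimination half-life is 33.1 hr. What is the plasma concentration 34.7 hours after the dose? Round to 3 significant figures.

4.04 µg/mL

C₀ = dose / V = 860 / 103 = 8.350 µg/mL
k = ln 2 / 33.1 = 0.02094 hr⁻¹
C(t) = C₀ e^(−kt) = 8.350 × e^(−0.02094 × 34.7) = 8.350 × e^(−0.7267) = 8.350 × 0.4835 ≈ 4.04 µg/mL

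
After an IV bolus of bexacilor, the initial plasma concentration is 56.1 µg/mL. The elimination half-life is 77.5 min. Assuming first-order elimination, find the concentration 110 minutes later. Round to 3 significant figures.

21.0 µg/mL

k = ln 2 / 77.5 = 0.008944 min⁻¹
110 min is 1.419 half-lives, so C = 56.1 × (1/2)^1.419 = 56.1 × 0.3739 ≈ 21.0 µg/mL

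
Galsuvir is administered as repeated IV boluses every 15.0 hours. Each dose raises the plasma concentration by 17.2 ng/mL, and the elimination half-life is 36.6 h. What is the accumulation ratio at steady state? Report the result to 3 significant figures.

4.04

k = ln 2 / 36.6 = 0.01894 h⁻¹
Fraction remaining after one interval: e^(−kτ) = e^(−0.01894 × 15.0) = 0.7527
R = 1 / (1 − 0.7527) = 1 / 0.2473 ≈ 4.04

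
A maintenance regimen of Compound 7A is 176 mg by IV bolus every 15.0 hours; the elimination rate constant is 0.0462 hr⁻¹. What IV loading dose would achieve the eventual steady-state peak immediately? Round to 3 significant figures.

352 mg

Accumulation ratio R = 1 / (1 − e^(−kτ)) = 1 / (1 − e^(−0.04620×15.0)) = 1 / (1 − 0.5001) = 2.000
Loading dose = maintenance dose × R = 176 × 2.000 ≈ 352 mg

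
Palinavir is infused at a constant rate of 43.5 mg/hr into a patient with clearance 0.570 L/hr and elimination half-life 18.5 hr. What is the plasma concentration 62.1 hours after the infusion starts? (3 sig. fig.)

Css = rate / CL = 43.5 / 0.570 = 76.32 µg/mL
k = ln 2 / 18.5 = 0.03747 hr⁻¹
C(t) = Css (1 − e^(−kt)) = 76.32 × (1 − e^(−2.327)) = 76.32 × 0.9024 ≈ 68.9 µg/mL

68.9 µg/mL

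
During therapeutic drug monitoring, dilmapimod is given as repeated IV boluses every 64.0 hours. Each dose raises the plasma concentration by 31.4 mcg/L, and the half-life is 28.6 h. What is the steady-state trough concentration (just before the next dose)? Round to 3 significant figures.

8.45 mcg/L

k = ln 2 / 28.6 = 0.02424 h⁻¹
Fraction remaining after one interval: e^(−kτ) = e^(−0.02424 × 64.0) = 0.2120
R = 1 / (1 − 0.2120) = 1.269
Css,max = 31.4 × 1.269 = 39.85 mcg/L
Css,min = Css,max × e^(−kτ) = 39.85 × 0.2120 ≈ 8.45 mcg/L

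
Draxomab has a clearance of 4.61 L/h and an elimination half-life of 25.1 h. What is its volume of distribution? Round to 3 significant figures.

167 L

k = ln 2 / t½ = ln 2 / 25.1 = 0.02762 h⁻¹
V = CL / k = 4.61 / 0.02762 ≈ 167 L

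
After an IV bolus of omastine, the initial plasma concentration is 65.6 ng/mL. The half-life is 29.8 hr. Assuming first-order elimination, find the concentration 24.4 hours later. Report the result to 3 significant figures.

k = ln 2 / 29.8 = 0.02326 hr⁻¹
C(t) = C₀ e^(−kt) = 65.6 × e^(−0.02326 × 24.4) = 65.6 × e^(−0.5675) = 65.6 × 0.5669 ≈ 37.2 ng/mL

37.2 ng/mL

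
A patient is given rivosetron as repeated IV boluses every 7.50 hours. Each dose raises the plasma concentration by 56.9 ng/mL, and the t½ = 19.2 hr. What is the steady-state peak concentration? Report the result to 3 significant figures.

k = ln 2 / 19.2 = 0.03610 hr⁻¹
Fraction remaining after one interval: e^(−kτ) = e^(−0.03610 × 7.50) = 0.7628
R = 1 / (1 − 0.7628) = 4.216
Css,max = 56.9 × 4.216 ≈ 240 ng/mL

240 ng/mL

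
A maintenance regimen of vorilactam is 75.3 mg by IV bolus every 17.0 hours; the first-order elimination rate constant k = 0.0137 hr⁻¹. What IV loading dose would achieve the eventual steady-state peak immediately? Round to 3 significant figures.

Accumulation ratio R = 1 / (1 − e^(−kτ)) = 1 / (1 − e^(−0.01370×17.0)) = 1 / (1 − 0.7922) = 4.813
Loading dose = maintenance dose × R = 75.3 × 4.813 ≈ 362 mg

362 mg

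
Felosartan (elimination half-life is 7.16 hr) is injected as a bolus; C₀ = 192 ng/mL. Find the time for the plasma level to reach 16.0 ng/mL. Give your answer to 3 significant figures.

k = ln 2 / 7.16 = 0.09681 hr⁻¹
C(t) = C₀ e^(−kt)  ⇒  t = ln(C₀/C) / k
t = ln(192/16.0) / 0.09681 = 2.485 / 0.09681 ≈ 25.7 hours

25.7 hours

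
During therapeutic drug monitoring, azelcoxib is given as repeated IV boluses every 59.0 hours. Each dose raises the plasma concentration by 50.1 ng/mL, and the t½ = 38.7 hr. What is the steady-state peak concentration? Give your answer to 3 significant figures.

k = ln 2 / 38.7 = 0.01791 hr⁻¹
Fraction remaining after one interval: e^(−kτ) = e^(−0.01791 × 59.0) = 0.3476
R = 1 / (1 − 0.3476) = 1.533
Css,max = 50.1 × 1.533 ≈ 76.8 ng/mL

76.8 ng/mL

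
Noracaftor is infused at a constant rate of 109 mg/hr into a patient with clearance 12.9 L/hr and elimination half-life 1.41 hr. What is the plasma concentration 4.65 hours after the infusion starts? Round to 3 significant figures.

7.59 µg/mL

Css = rate / CL = 109 / 12.9 = 8.450 µg/mL
k = ln 2 / 1.41 = 0.4916 hr⁻¹
C(t) = Css (1 − e^(−kt)) = 8.450 × (1 − e^(−2.286)) = 8.450 × 0.8983 ≈ 7.59 µg/mL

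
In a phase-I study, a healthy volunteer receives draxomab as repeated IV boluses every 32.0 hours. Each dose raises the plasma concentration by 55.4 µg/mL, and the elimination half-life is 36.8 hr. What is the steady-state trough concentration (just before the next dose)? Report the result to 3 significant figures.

k = ln 2 / 36.8 = 0.01884 hr⁻¹
Fraction remaining after one interval: e^(−kτ) = e^(−0.01884 × 32.0) = 0.5473
R = 1 / (1 − 0.5473) = 2.209
Css,max = 55.4 × 2.209 = 122.4 µg/mL
Css,min = Css,max × e^(−kτ) = 122.4 × 0.5473 ≈ 67.0 µg/mL

67.0 µg/mL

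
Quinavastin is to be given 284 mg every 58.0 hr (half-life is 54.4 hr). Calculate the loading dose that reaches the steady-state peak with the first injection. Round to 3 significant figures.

k = ln 2 / 54.4 = 0.01274 hr⁻¹
Accumulation ratio R = 1 / (1 − e^(−kτ)) = 1 / (1 − e^(−0.01274×58.0)) = 1 / (1 − 0.4776) = 1.914
Loading dose = maintenance dose × R = 284 × 1.914 ≈ 544 mg

544 mg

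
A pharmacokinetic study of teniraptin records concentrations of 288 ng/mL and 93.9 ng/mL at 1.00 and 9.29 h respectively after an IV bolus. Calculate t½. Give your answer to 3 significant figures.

5.13 hours

k = ln(C₁/C₂) / (t₂ − t₁) = ln(288/93.9) / (9.29 − 1.00)
  = 1.121 / 8.290 = 0.1352 h⁻¹
t½ = ln 2 / k = ln 2 / 0.1352 ≈ 5.13 hours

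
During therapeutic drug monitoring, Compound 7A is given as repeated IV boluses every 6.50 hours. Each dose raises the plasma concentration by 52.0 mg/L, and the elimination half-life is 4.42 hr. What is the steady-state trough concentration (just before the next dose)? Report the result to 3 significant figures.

29.4 mg/L

k = ln 2 / 4.42 = 0.1568 hr⁻¹
Fraction remaining after one interval: e^(−kτ) = e^(−0.1568 × 6.50) = 0.3608
R = 1 / (1 − 0.3608) = 1.565
Css,max = 52.0 × 1.565 = 81.36 mg/L
Css,min = Css,max × e^(−kτ) = 81.36 × 0.3608 ≈ 29.4 mg/L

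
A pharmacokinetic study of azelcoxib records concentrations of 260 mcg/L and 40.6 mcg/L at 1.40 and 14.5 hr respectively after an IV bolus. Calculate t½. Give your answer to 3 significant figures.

k = ln(C₁/C₂) / (t₂ − t₁) = ln(260/40.6) / (14.5 − 1.40)
  = 1.857 / 13.10 = 0.1417 hr⁻¹
t½ = ln 2 / k = ln 2 / 0.1417 ≈ 4.89 hours

4.89 hours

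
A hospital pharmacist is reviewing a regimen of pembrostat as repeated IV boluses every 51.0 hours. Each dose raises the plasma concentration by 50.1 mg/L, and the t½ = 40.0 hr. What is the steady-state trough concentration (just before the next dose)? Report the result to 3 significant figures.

k = ln 2 / 40.0 = 0.01733 hr⁻¹
Fraction remaining after one interval: e^(−kτ) = e^(−0.01733 × 51.0) = 0.4132
R = 1 / (1 − 0.4132) = 1.704
Css,max = 50.1 × 1.704 = 85.38 mg/L
Css,min = Css,max × e^(−kτ) = 85.38 × 0.4132 ≈ 35.3 mg/L

35.3 mg/L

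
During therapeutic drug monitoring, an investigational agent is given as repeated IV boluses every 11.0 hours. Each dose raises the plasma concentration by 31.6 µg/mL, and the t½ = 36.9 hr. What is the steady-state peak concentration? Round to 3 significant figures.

169 µg/mL

k = ln 2 / 36.9 = 0.01878 hr⁻¹
Fraction remaining after one interval: e^(−kτ) = e^(−0.01878 × 11.0) = 0.8133
R = 1 / (1 − 0.8133) = 5.357
Css,max = 31.6 × 5.357 ≈ 169 µg/mL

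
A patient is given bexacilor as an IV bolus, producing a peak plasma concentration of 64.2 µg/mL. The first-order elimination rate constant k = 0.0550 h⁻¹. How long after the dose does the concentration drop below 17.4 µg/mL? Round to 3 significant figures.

C(t) = C₀ e^(−kt)  ⇒  t = ln(C₀/C) / k
t = ln(64.2/17.4) / 0.05500 = 1.306 / 0.05500 ≈ 23.7 hours

23.7 hours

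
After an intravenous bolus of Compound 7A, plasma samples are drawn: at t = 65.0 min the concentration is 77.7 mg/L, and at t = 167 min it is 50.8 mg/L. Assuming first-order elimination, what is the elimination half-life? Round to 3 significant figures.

k = ln(C₁/C₂) / (t₂ − t₁) = ln(77.7/50.8) / (167 − 65.0)
  = 0.4250 / 102.0 = 0.004166 min⁻¹
t½ = ln 2 / k = ln 2 / 0.004166 ≈ 166 minutes

166 minutes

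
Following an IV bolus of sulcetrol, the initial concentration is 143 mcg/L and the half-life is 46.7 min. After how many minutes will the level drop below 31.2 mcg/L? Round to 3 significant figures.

k = ln 2 / 46.7 = 0.01484 min⁻¹
C(t) = C₀ e^(−kt)  ⇒  t = ln(C₀/C) / k
t = ln(143/31.2) / 0.01484 = 1.522 / 0.01484 ≈ 103 minutes

103 minutes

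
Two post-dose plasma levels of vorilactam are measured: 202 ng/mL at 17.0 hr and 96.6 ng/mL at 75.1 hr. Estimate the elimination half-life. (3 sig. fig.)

54.6 hours

k = ln(C₁/C₂) / (t₂ − t₁) = ln(202/96.6) / (75.1 − 17.0)
  = 0.7377 / 58.10 = 0.01270 hr⁻¹
t½ = ln 2 / k = ln 2 / 0.01270 ≈ 54.6 hours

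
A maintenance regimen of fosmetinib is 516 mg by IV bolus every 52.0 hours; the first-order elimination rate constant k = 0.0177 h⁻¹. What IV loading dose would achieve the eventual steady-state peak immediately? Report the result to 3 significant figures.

858 mg

Accumulation ratio R = 1 / (1 − e^(−kτ)) = 1 / (1 − e^(−0.01770×52.0)) = 1 / (1 − 0.3984) = 1.662
Loading dose = maintenance dose × R = 516 × 1.662 ≈ 858 mg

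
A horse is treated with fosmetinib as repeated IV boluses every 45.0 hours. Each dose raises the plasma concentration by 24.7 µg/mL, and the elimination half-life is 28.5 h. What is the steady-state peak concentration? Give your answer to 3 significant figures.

37.1 µg/mL

k = ln 2 / 28.5 = 0.02432 h⁻¹
Fraction remaining after one interval: e^(−kτ) = e^(−0.02432 × 45.0) = 0.3347
R = 1 / (1 − 0.3347) = 1.503
Css,max = 24.7 × 1.503 ≈ 37.1 µg/mL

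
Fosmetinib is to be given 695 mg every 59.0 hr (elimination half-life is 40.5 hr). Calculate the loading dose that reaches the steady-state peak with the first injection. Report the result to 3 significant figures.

1090 mg

k = ln 2 / 40.5 = 0.01711 hr⁻¹
Accumulation ratio R = 1 / (1 − e^(−kτ)) = 1 / (1 − e^(−0.01711×59.0)) = 1 / (1 − 0.3643) = 1.573
Loading dose = maintenance dose × R = 695 × 1.573 ≈ 1090 mg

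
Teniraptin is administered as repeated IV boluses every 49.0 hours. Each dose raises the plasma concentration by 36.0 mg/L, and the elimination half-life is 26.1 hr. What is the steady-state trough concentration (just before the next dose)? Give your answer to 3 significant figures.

13.5 mg/L

k = ln 2 / 26.1 = 0.02656 hr⁻¹
Fraction remaining after one interval: e^(−kτ) = e^(−0.02656 × 49.0) = 0.2722
R = 1 / (1 − 0.2722) = 1.374
Css,max = 36.0 × 1.374 = 49.46 mg/L
Css,min = Css,max × e^(−kτ) = 49.46 × 0.2722 ≈ 13.5 mg/L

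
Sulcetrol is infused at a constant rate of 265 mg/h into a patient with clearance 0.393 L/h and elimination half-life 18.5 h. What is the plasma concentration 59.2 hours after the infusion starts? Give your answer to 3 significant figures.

601 mg/L

Css = rate / CL = 265 / 0.393 = 674.3 mg/L
k = ln 2 / 18.5 = 0.03747 h⁻¹
C(t) = Css (1 − e^(−kt)) = 674.3 × (1 − e^(−2.218)) = 674.3 × 0.8912 ≈ 601 mg/L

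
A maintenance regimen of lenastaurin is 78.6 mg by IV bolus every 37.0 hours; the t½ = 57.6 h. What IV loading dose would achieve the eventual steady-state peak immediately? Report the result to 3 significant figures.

219 mg

k = ln 2 / 57.6 = 0.01203 h⁻¹
Accumulation ratio R = 1 / (1 − e^(−kτ)) = 1 / (1 − e^(−0.01203×37.0)) = 1 / (1 − 0.6407) = 2.783
Loading dose = maintenance dose × R = 78.6 × 2.783 ≈ 219 mg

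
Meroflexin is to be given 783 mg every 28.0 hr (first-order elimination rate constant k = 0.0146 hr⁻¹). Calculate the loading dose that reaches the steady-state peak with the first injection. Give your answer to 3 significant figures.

2330 mg

Accumulation ratio R = 1 / (1 − e^(−kτ)) = 1 / (1 − e^(−0.01460×28.0)) = 1 / (1 − 0.6644) = 2.980
Loading dose = maintenance dose × R = 783 × 2.980 ≈ 2330 mg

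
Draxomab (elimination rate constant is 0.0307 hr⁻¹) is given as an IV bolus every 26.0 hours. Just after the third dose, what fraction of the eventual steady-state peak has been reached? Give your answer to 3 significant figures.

0.909

f_n = 1 − e^(−nkτ) = 1 − e^(−3 × 0.03070 × 26.0) = 1 − e^(−2.395) = 1 − 0.09121 ≈ 0.909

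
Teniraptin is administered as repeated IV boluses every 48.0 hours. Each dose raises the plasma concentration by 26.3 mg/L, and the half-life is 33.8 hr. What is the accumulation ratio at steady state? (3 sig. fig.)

k = ln 2 / 33.8 = 0.02051 hr⁻¹
Fraction remaining after one interval: e^(−kτ) = e^(−0.02051 × 48.0) = 0.3737
R = 1 / (1 − 0.3737) = 1 / 0.6263 ≈ 1.60

1.60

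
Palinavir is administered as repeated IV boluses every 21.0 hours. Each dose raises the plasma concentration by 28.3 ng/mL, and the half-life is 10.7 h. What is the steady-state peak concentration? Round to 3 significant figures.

38.1 ng/mL

k = ln 2 / 10.7 = 0.06478 h⁻¹
Fraction remaining after one interval: e^(−kτ) = e^(−0.06478 × 21.0) = 0.2566
R = 1 / (1 − 0.2566) = 1.345
Css,max = 28.3 × 1.345 ≈ 38.1 ng/mL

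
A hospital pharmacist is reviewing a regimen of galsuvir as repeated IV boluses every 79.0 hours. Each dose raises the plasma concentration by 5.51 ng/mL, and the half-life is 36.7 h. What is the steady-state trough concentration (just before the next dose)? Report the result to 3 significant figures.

k = ln 2 / 36.7 = 0.01889 h⁻¹
Fraction remaining after one interval: e^(−kτ) = e^(−0.01889 × 79.0) = 0.2249
R = 1 / (1 − 0.2249) = 1.290
Css,max = 5.51 × 1.290 = 7.109 ng/mL
Css,min = Css,max × e^(−kτ) = 7.109 × 0.2249 ≈ 1.60 ng/mL

1.60 ng/mL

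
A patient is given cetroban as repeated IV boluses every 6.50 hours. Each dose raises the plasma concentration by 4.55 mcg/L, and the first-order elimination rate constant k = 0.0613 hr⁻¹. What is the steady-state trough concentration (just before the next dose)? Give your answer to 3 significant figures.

9.29 mcg/L

Fraction remaining after one interval: e^(−kτ) = e^(−0.06130 × 6.50) = 0.6714
R = 1 / (1 − 0.6714) = 3.043
Css,max = 4.55 × 3.043 = 13.84 mcg/L
Css,min = Css,max × e^(−kτ) = 13.84 × 0.6714 ≈ 9.29 mcg/L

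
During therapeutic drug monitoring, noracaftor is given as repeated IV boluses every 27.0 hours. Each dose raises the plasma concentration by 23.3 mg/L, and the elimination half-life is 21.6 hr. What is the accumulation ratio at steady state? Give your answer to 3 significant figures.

k = ln 2 / 21.6 = 0.03209 hr⁻¹
Fraction remaining after one interval: e^(−kτ) = e^(−0.03209 × 27.0) = 0.4204
R = 1 / (1 − 0.4204) = 1 / 0.5796 ≈ 1.73

1.73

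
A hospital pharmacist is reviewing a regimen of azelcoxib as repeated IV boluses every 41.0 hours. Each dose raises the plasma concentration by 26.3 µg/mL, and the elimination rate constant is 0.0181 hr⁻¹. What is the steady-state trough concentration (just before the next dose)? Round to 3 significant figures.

23.9 µg/mL

Fraction remaining after one interval: e^(−kτ) = e^(−0.01810 × 41.0) = 0.4761
R = 1 / (1 − 0.4761) = 1.909
Css,max = 26.3 × 1.909 = 50.20 µg/mL
Css,min = Css,max × e^(−kτ) = 50.20 × 0.4761 ≈ 23.9 µg/mL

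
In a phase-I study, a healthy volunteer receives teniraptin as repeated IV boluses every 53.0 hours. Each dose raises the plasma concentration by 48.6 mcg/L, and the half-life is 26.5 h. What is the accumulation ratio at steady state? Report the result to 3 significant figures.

k = ln 2 / 26.5 = 0.02616 h⁻¹
Fraction remaining after one interval: e^(−kτ) = e^(−0.02616 × 53.0) = 0.2500
R = 1 / (1 − 0.2500) = 1 / 0.7500 ≈ 1.33

1.33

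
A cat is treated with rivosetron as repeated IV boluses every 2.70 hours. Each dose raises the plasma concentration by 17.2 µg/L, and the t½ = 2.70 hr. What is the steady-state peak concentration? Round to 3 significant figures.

k = ln 2 / 2.70 = 0.2567 hr⁻¹
Fraction remaining after one interval: e^(−kτ) = e^(−0.2567 × 2.70) = 0.5000
R = 1 / (1 − 0.5000) = 2.000
Css,max = 17.2 × 2.000 ≈ 34.4 µg/L

34.4 µg/L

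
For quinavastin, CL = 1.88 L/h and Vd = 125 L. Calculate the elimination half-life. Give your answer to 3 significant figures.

k = CL / V = 1.88 / 125 = 0.01504 h⁻¹
t½ = ln 2 / k = ln 2 / 0.01504 ≈ 46.1 hours

46.1 hours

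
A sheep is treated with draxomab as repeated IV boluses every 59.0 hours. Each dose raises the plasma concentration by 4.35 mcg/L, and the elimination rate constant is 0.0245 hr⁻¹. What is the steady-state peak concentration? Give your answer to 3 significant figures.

Fraction remaining after one interval: e^(−kτ) = e^(−0.02450 × 59.0) = 0.2356
R = 1 / (1 − 0.2356) = 1.308
Css,max = 4.35 × 1.308 ≈ 5.69 mcg/L

5.69 mcg/L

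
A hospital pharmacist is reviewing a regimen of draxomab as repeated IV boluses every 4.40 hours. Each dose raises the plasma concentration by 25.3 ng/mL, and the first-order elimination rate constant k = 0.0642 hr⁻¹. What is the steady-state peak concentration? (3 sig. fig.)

Fraction remaining after one interval: e^(−kτ) = e^(−0.06420 × 4.40) = 0.7539
R = 1 / (1 − 0.7539) = 4.064
Css,max = 25.3 × 4.064 ≈ 103 ng/mL

103 ng/mL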